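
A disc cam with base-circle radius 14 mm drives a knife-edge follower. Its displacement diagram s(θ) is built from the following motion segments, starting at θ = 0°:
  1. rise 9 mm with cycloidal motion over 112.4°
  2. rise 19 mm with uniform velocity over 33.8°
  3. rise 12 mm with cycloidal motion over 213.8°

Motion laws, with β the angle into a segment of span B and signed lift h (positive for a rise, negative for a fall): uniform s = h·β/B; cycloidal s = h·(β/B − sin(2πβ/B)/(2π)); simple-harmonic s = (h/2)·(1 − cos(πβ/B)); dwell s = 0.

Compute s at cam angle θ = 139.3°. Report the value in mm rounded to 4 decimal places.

seg 1 [0°–112.4°] cycloidal, h=9: full span → s += 9 → s = 9.0000
seg 2 [112.4°–146.2°] uniform, h=19: θ=139.3° here. β=26.9, B=33.8. 19·26.9/33.8 = 15.1213 → s = 24.1213

24.1213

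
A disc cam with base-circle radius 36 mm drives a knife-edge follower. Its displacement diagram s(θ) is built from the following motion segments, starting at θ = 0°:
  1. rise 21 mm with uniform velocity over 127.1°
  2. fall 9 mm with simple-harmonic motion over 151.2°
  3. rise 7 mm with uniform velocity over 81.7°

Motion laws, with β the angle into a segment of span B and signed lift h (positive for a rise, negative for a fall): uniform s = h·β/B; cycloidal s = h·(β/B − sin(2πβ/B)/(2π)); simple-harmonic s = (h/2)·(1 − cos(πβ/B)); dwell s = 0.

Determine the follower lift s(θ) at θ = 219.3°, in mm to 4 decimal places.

seg 1 [0°–127.1°] uniform, h=21: full span → s += 21 → s = 21.0000
seg 2 [127.1°–278.3°] simple-harmonic, h=-9: θ=219.3° here. β=92.2, B=151.2. -9/2·(1 − cos(π·0.6098)) = -6.0215 → s = 14.9785

14.9785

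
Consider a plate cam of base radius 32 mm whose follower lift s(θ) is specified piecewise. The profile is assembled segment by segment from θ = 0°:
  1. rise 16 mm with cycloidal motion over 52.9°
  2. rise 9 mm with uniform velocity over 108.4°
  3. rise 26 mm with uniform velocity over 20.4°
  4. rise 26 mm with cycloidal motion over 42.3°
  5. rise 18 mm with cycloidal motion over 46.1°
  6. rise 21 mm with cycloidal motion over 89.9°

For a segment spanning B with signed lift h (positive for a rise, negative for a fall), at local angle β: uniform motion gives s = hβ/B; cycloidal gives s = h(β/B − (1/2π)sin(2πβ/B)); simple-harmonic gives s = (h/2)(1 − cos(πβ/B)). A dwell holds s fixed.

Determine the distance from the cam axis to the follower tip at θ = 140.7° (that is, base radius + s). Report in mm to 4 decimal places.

seg 1 [0°–52.9°] cycloidal, h=16: full span → s += 16 → s = 16.0000
seg 2 [52.9°–161.3°] uniform, h=9: θ=140.7° here. β=87.8, B=108.4. 9·87.8/108.4 = 7.2897 → s = 23.2897
radial distance = base radius + s = 32 + 23.2897 = 55.2897

55.2897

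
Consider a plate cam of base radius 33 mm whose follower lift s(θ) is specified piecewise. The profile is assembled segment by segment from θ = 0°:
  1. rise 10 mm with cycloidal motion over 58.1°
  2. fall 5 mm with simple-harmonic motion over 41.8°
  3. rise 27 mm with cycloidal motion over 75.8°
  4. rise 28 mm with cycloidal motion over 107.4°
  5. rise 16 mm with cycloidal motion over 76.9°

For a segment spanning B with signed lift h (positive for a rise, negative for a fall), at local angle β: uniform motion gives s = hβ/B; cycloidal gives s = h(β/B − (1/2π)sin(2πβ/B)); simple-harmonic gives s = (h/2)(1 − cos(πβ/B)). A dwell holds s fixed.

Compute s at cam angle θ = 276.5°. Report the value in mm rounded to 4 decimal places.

seg 1 [0°–58.1°] cycloidal, h=10: full span → s += 10 → s = 10.0000
seg 2 [58.1°–99.9°] simple-harmonic, h=-5: full span → s += -5 → s = 5.0000
seg 3 [99.9°–175.7°] cycloidal, h=27: full span → s += 27 → s = 32.0000
seg 4 [175.7°–283.1°] cycloidal, h=28: θ=276.5° here. β=100.8, B=107.4. 28·(0.9385 − sin(2π·0.9385)/(2π)) = 27.9576 → s = 59.9576

59.9576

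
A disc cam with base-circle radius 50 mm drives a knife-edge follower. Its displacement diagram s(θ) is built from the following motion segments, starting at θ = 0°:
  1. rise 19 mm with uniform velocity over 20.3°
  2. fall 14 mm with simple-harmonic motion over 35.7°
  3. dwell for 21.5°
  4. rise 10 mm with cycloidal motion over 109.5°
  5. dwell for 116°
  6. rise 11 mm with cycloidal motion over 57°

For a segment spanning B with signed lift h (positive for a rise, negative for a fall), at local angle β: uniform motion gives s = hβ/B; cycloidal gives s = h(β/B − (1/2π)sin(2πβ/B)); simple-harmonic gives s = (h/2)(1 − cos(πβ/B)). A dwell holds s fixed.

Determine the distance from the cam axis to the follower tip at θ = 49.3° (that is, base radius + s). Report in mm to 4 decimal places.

seg 1 [0°–20.3°] uniform, h=19: full span → s += 19 → s = 19.0000
seg 2 [20.3°–56°] simple-harmonic, h=-14: θ=49.3° here. β=29, B=35.7. -14/2·(1 − cos(π·0.8123)) = -12.8181 → s = 6.1819
radial distance = base radius + s = 50 + 6.1819 = 56.1819

56.1819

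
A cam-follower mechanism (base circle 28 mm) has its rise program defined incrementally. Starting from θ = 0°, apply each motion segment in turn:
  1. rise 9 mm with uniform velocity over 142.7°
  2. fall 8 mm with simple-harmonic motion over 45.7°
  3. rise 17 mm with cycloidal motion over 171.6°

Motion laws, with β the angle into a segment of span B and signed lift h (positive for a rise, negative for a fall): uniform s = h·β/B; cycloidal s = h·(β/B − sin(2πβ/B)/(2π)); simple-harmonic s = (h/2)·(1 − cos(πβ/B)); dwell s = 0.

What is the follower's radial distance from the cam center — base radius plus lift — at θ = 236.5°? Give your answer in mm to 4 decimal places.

seg 1 [0°–142.7°] uniform, h=9: full span → s += 9 → s = 9.0000
seg 2 [142.7°–188.4°] simple-harmonic, h=-8: full span → s += -8 → s = 1.0000
seg 3 [188.4°–360°] cycloidal, h=17: θ=236.5° here. β=48.1, B=171.6. 17·(0.2803 − sin(2π·0.2803)/(2π)) = 2.1084 → s = 3.1084
radial distance = base radius + s = 28 + 3.1084 = 31.1084

31.1084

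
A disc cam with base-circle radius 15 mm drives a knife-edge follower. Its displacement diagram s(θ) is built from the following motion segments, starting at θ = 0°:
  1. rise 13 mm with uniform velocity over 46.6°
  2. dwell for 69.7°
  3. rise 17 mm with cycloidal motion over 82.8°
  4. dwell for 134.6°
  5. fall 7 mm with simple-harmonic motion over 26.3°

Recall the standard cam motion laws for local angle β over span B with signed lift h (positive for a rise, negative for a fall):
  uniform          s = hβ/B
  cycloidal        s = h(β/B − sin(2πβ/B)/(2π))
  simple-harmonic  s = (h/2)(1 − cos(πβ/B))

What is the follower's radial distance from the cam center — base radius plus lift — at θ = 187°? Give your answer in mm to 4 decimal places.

seg 1 [0°–46.6°] uniform, h=13: full span → s += 13 → s = 13.0000
seg 2 [46.6°–116.3°] dwell: s stays 13.0000
seg 3 [116.3°–199.1°] cycloidal, h=17: θ=187° here. β=70.7, B=82.8. 17·(0.8539 − sin(2π·0.8539)/(2π)) = 16.6653 → s = 29.6653
radial distance = base radius + s = 15 + 29.6653 = 44.6653

44.6653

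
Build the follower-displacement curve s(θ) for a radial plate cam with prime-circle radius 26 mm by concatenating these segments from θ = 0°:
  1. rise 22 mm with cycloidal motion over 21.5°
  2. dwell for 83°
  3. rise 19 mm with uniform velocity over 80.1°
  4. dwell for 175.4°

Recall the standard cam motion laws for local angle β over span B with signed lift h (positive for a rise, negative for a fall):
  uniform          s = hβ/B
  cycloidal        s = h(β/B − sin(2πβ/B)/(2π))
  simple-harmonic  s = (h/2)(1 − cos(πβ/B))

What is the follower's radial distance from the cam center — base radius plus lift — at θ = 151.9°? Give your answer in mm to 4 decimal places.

seg 1 [0°–21.5°] cycloidal, h=22: full span → s += 22 → s = 22.0000
seg 2 [21.5°–104.5°] dwell: s stays 22.0000
seg 3 [104.5°–184.6°] uniform, h=19: θ=151.9° here. β=47.4, B=80.1. 19·47.4/80.1 = 11.2434 → s = 33.2434
radial distance = base radius + s = 26 + 33.2434 = 59.2434

59.2434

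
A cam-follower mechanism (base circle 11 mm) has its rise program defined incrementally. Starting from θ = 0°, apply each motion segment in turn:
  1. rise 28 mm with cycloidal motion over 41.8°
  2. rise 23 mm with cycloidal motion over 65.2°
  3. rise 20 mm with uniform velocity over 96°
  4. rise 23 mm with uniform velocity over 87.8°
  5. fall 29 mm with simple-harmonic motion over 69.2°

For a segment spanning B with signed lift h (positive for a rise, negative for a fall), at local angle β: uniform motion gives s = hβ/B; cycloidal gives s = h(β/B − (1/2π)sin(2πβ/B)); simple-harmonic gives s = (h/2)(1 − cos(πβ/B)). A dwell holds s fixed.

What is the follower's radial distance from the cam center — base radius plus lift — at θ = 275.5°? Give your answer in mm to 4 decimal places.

seg 1 [0°–41.8°] cycloidal, h=28: full span → s += 28 → s = 28.0000
seg 2 [41.8°–107°] cycloidal, h=23: full span → s += 23 → s = 51.0000
seg 3 [107°–203°] uniform, h=20: full span → s += 20 → s = 71.0000
seg 4 [203°–290.8°] uniform, h=23: θ=275.5° here. β=72.5, B=87.8. 23·72.5/87.8 = 18.9920 → s = 89.9920
radial distance = base radius + s = 11 + 89.9920 = 100.9920

100.9920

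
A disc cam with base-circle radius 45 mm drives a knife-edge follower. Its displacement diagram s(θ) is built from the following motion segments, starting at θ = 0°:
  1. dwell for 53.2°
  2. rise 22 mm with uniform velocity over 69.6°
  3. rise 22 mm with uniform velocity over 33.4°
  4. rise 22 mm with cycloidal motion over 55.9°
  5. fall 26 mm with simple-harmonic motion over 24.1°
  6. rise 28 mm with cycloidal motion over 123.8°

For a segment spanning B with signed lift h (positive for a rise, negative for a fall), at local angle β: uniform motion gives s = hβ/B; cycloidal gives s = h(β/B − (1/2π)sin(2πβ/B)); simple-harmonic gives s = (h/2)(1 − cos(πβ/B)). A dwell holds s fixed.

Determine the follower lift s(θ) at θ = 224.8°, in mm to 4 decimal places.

seg 1 [0°–53.2°] dwell: s stays 0.0000
seg 2 [53.2°–122.8°] uniform, h=22: full span → s += 22 → s = 22.0000
seg 3 [122.8°–156.2°] uniform, h=22: full span → s += 22 → s = 44.0000
seg 4 [156.2°–212.1°] cycloidal, h=22: full span → s += 22 → s = 66.0000
seg 5 [212.1°–236.2°] simple-harmonic, h=-26: θ=224.8° here. β=12.7, B=24.1. -26/2·(1 − cos(π·0.5270)) = -14.1002 → s = 51.8998

51.8998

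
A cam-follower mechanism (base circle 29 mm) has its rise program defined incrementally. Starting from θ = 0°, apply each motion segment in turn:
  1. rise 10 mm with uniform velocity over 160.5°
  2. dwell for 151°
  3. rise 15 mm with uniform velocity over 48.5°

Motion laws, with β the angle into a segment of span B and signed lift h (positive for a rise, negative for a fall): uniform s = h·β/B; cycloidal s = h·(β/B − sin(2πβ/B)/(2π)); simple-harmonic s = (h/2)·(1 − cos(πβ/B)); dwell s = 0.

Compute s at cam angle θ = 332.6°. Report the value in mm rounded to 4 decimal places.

seg 1 [0°–160.5°] uniform, h=10: full span → s += 10 → s = 10.0000
seg 2 [160.5°–311.5°] dwell: s stays 10.0000
seg 3 [311.5°–360°] uniform, h=15: θ=332.6° here. β=21.1, B=48.5. 15·21.1/48.5 = 6.5258 → s = 16.5258

16.5258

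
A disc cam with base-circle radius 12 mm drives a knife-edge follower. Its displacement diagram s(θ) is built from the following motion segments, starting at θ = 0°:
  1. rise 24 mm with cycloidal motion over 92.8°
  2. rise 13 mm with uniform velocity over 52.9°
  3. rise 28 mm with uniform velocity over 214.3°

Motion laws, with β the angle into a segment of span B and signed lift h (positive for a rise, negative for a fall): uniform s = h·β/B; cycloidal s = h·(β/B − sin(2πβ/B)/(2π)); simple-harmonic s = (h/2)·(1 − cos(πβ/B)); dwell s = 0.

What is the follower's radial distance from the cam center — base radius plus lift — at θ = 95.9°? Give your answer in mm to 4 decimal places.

seg 1 [0°–92.8°] cycloidal, h=24: full span → s += 24 → s = 24.0000
seg 2 [92.8°–145.7°] uniform, h=13: θ=95.9° here. β=3.1, B=52.9. 13·3.1/52.9 = 0.7618 → s = 24.7618
radial distance = base radius + s = 12 + 24.7618 = 36.7618

36.7618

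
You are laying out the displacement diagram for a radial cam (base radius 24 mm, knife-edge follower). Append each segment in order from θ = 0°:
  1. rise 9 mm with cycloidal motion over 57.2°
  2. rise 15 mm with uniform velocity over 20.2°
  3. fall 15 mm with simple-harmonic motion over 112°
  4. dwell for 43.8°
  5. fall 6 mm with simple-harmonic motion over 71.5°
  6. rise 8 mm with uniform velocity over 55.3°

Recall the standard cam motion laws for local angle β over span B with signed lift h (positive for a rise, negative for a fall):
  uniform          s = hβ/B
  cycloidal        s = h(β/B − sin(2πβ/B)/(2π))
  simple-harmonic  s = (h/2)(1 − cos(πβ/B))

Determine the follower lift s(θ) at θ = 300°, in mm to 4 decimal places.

seg 1 [0°–57.2°] cycloidal, h=9: full span → s += 9 → s = 9.0000
seg 2 [57.2°–77.4°] uniform, h=15: full span → s += 15 → s = 24.0000
seg 3 [77.4°–189.4°] simple-harmonic, h=-15: full span → s += -15 → s = 9.0000
seg 4 [189.4°–233.2°] dwell: s stays 9.0000
seg 5 [233.2°–304.7°] simple-harmonic, h=-6: θ=300° here. β=66.8, B=71.5. -6/2·(1 − cos(π·0.9343)) = -5.9363 → s = 3.0637

3.0637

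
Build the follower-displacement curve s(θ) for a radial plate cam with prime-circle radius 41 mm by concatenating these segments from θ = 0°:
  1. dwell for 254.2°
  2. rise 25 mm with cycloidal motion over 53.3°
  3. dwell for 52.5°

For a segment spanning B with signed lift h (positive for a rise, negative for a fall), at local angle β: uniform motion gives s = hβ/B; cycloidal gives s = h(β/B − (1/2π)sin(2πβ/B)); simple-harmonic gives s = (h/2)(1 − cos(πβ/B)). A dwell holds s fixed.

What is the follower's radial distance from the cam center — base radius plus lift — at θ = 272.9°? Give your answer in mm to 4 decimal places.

seg 1 [0°–254.2°] dwell: s stays 0.0000
seg 2 [254.2°–307.5°] cycloidal, h=25: θ=272.9° here. β=18.7, B=53.3. 25·(0.3508 − sin(2π·0.3508)/(2π)) = 5.5646 → s = 5.5646
radial distance = base radius + s = 41 + 5.5646 = 46.5646

46.5646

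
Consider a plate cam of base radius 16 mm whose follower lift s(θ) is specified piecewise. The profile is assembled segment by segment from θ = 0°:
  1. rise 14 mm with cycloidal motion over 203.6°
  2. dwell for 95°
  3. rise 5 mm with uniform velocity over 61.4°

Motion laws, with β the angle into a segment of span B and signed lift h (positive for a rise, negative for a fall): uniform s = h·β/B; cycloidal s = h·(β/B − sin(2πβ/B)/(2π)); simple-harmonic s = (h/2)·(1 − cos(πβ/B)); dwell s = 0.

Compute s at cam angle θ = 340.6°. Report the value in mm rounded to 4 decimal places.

seg 1 [0°–203.6°] cycloidal, h=14: full span → s += 14 → s = 14.0000
seg 2 [203.6°–298.6°] dwell: s stays 14.0000
seg 3 [298.6°–360°] uniform, h=5: θ=340.6° here. β=42, B=61.4. 5·42/61.4 = 3.4202 → s = 17.4202

17.4202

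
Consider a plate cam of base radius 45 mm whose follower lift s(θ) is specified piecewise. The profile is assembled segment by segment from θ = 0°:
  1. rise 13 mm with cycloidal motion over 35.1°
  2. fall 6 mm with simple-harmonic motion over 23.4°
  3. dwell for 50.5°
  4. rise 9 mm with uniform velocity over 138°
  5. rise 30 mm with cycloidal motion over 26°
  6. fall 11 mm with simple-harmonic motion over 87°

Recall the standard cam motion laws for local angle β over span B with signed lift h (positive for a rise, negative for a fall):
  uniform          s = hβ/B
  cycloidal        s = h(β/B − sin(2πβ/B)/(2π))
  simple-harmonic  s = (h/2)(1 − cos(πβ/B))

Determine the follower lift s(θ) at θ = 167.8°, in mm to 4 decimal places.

seg 1 [0°–35.1°] cycloidal, h=13: full span → s += 13 → s = 13.0000
seg 2 [35.1°–58.5°] simple-harmonic, h=-6: full span → s += -6 → s = 7.0000
seg 3 [58.5°–109°] dwell: s stays 7.0000
seg 4 [109°–247°] uniform, h=9: θ=167.8° here. β=58.8, B=138. 9·58.8/138 = 3.8348 → s = 10.8348

10.8348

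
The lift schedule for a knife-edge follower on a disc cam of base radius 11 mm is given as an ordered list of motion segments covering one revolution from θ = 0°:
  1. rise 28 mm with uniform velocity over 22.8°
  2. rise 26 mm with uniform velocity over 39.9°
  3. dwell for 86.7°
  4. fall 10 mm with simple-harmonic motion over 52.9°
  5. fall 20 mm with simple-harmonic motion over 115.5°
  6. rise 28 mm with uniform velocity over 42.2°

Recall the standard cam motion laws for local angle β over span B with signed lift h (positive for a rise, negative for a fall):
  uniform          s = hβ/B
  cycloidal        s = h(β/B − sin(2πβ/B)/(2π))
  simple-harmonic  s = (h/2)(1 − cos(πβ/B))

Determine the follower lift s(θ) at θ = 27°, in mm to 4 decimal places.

seg 1 [0°–22.8°] uniform, h=28: full span → s += 28 → s = 28.0000
seg 2 [22.8°–62.7°] uniform, h=26: θ=27° here. β=4.2, B=39.9. 26·4.2/39.9 = 2.7368 → s = 30.7368

30.7368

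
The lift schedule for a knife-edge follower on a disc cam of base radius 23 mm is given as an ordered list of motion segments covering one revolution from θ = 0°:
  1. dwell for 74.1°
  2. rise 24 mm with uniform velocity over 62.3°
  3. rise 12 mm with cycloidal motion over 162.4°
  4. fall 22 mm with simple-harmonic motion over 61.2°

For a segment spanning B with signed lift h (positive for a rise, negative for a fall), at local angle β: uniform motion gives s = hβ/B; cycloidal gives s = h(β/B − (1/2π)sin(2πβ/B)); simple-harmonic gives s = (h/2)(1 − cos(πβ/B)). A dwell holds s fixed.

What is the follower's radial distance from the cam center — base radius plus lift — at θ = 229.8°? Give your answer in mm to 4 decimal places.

seg 1 [0°–74.1°] dwell: s stays 0.0000
seg 2 [74.1°–136.4°] uniform, h=24: full span → s += 24 → s = 24.0000
seg 3 [136.4°–298.8°] cycloidal, h=12: θ=229.8° here. β=93.4, B=162.4. 12·(0.5751 − sin(2π·0.5751)/(2π)) = 7.7699 → s = 31.7699
radial distance = base radius + s = 23 + 31.7699 = 54.7699

54.7699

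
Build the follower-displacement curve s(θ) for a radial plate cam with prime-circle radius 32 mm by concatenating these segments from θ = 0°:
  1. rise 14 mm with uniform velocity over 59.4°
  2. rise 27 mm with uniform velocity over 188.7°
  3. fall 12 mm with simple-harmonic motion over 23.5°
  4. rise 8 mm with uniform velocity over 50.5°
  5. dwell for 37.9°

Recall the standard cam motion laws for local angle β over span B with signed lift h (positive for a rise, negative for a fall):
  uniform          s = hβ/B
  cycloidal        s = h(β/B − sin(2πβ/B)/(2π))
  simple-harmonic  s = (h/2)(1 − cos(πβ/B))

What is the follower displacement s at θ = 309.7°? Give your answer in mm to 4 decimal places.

seg 1 [0°–59.4°] uniform, h=14: full span → s += 14 → s = 14.0000
seg 2 [59.4°–248.1°] uniform, h=27: full span → s += 27 → s = 41.0000
seg 3 [248.1°–271.6°] simple-harmonic, h=-12: full span → s += -12 → s = 29.0000
seg 4 [271.6°–322.1°] uniform, h=8: θ=309.7° here. β=38.1, B=50.5. 8·38.1/50.5 = 6.0356 → s = 35.0356

35.0356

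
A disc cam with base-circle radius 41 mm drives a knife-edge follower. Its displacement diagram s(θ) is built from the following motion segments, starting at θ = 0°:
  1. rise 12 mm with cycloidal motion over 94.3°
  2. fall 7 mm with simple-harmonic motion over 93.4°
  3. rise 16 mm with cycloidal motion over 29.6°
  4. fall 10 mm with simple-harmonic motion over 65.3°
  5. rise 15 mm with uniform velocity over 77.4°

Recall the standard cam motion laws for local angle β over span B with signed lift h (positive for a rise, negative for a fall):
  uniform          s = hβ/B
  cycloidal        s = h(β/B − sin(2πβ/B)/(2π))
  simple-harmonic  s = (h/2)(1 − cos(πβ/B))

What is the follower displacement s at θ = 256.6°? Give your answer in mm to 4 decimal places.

seg 1 [0°–94.3°] cycloidal, h=12: full span → s += 12 → s = 12.0000
seg 2 [94.3°–187.7°] simple-harmonic, h=-7: full span → s += -7 → s = 5.0000
seg 3 [187.7°–217.3°] cycloidal, h=16: full span → s += 16 → s = 21.0000
seg 4 [217.3°–282.6°] simple-harmonic, h=-10: θ=256.6° here. β=39.3, B=65.3. -10/2·(1 − cos(π·0.6018)) = -6.5725 → s = 14.4275

14.4275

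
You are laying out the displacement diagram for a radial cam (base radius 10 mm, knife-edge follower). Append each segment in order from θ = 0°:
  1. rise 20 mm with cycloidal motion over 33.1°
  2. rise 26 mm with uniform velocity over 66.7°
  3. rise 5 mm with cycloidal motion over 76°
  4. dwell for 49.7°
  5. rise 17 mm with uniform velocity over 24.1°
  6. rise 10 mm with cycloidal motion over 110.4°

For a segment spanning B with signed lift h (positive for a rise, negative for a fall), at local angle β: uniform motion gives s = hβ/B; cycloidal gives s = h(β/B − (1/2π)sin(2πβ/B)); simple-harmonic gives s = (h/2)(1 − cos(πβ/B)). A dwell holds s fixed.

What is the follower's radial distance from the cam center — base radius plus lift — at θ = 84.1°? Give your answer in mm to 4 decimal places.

seg 1 [0°–33.1°] cycloidal, h=20: full span → s += 20 → s = 20.0000
seg 2 [33.1°–99.8°] uniform, h=26: θ=84.1° here. β=51, B=66.7. 26·51/66.7 = 19.8801 → s = 39.8801
radial distance = base radius + s = 10 + 39.8801 = 49.8801

49.8801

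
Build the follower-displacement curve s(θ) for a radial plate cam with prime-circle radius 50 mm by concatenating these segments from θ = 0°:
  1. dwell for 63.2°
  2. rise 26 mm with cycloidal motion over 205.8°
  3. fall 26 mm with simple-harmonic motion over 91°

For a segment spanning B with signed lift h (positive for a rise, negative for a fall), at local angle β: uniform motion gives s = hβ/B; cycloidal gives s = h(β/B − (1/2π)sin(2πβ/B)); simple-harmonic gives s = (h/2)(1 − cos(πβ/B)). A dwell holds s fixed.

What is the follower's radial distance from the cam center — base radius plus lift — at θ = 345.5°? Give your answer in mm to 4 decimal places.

seg 1 [0°–63.2°] dwell: s stays 0.0000
seg 2 [63.2°–269°] cycloidal, h=26: full span → s += 26 → s = 26.0000
seg 3 [269°–360°] simple-harmonic, h=-26: θ=345.5° here. β=76.5, B=91. -26/2·(1 − cos(π·0.8407)) = -24.4049 → s = 1.5951
radial distance = base radius + s = 50 + 1.5951 = 51.5951

51.5951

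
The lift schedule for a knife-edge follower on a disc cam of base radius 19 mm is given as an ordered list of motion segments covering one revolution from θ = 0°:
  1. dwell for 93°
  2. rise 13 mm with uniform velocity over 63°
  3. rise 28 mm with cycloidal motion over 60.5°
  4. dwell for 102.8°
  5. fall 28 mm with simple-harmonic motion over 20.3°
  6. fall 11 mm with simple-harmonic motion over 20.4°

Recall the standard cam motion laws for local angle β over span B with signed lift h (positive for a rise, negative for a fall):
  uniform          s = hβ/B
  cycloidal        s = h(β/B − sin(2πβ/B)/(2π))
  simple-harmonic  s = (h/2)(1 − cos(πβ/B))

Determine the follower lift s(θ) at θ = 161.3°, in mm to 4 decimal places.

seg 1 [0°–93°] dwell: s stays 0.0000
seg 2 [93°–156°] uniform, h=13: full span → s += 13 → s = 13.0000
seg 3 [156°–216.5°] cycloidal, h=28: θ=161.3° here. β=5.3, B=60.5. 28·(0.0876 − sin(2π·0.0876)/(2π)) = 0.1220 → s = 13.1220

13.1220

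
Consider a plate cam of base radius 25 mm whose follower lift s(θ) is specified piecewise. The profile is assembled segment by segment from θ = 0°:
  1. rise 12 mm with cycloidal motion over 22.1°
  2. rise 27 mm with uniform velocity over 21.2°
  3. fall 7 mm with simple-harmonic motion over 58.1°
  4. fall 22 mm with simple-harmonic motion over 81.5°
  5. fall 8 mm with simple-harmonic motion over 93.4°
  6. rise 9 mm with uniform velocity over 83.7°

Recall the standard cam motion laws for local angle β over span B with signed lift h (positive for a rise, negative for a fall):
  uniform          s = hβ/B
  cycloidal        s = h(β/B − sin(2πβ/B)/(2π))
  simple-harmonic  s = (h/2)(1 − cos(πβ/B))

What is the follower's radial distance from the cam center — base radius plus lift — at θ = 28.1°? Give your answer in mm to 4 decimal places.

seg 1 [0°–22.1°] cycloidal, h=12: full span → s += 12 → s = 12.0000
seg 2 [22.1°–43.3°] uniform, h=27: θ=28.1° here. β=6, B=21.2. 27·6/21.2 = 7.6415 → s = 19.6415
radial distance = base radius + s = 25 + 19.6415 = 44.6415

44.6415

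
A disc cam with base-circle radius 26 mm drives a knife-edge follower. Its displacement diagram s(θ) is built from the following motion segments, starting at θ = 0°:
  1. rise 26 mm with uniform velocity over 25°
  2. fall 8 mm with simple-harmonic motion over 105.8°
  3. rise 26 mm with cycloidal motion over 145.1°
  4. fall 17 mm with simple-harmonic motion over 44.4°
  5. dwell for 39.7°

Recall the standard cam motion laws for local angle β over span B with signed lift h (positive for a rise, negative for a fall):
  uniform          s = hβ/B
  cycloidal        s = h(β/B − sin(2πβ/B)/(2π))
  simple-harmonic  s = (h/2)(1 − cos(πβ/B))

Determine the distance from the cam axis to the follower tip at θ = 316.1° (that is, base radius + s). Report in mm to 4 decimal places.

seg 1 [0°–25°] uniform, h=26: full span → s += 26 → s = 26.0000
seg 2 [25°–130.8°] simple-harmonic, h=-8: full span → s += -8 → s = 18.0000
seg 3 [130.8°–275.9°] cycloidal, h=26: full span → s += 26 → s = 44.0000
seg 4 [275.9°–320.3°] simple-harmonic, h=-17: θ=316.1° here. β=40.2, B=44.4. -17/2·(1 − cos(π·0.9054)) = -16.6274 → s = 27.3726
radial distance = base radius + s = 26 + 27.3726 = 53.3726

53.3726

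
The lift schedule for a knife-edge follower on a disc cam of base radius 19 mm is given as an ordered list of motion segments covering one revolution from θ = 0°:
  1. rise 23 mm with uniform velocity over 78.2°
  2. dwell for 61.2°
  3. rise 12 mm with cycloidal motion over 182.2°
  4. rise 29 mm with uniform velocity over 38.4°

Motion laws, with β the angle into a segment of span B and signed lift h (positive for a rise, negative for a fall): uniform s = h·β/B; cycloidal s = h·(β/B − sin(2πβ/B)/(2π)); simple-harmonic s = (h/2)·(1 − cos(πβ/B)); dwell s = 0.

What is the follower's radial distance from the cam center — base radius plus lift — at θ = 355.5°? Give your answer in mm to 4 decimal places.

seg 1 [0°–78.2°] uniform, h=23: full span → s += 23 → s = 23.0000
seg 2 [78.2°–139.4°] dwell: s stays 23.0000
seg 3 [139.4°–321.6°] cycloidal, h=12: full span → s += 12 → s = 35.0000
seg 4 [321.6°–360°] uniform, h=29: θ=355.5° here. β=33.9, B=38.4. 29·33.9/38.4 = 25.6016 → s = 60.6016
radial distance = base radius + s = 19 + 60.6016 = 79.6016

79.6016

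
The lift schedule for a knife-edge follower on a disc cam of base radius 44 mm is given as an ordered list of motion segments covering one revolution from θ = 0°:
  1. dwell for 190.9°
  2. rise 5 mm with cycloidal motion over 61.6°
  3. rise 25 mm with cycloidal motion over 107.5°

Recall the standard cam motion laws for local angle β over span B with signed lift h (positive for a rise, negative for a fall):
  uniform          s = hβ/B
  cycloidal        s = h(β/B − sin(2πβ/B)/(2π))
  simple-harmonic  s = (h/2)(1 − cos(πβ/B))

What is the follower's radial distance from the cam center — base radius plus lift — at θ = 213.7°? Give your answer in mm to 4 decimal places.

seg 1 [0°–190.9°] dwell: s stays 0.0000
seg 2 [190.9°–252.5°] cycloidal, h=5: θ=213.7° here. β=22.8, B=61.6. 5·(0.3701 − sin(2π·0.3701)/(2π)) = 1.2710 → s = 1.2710
radial distance = base radius + s = 44 + 1.2710 = 45.2710

45.2710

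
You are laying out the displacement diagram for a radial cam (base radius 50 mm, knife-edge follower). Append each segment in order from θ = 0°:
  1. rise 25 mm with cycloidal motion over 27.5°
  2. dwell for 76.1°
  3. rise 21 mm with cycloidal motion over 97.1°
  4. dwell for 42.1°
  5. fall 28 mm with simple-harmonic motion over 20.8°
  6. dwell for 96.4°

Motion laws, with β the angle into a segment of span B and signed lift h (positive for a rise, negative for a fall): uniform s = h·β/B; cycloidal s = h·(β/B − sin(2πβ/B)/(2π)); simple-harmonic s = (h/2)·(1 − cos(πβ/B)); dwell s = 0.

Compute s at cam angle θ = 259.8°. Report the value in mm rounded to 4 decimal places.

seg 1 [0°–27.5°] cycloidal, h=25: full span → s += 25 → s = 25.0000
seg 2 [27.5°–103.6°] dwell: s stays 25.0000
seg 3 [103.6°–200.7°] cycloidal, h=21: full span → s += 21 → s = 46.0000
seg 4 [200.7°–242.8°] dwell: s stays 46.0000
seg 5 [242.8°–263.6°] simple-harmonic, h=-28: θ=259.8° here. β=17, B=20.8. -28/2·(1 − cos(π·0.8173)) = -25.7567 → s = 20.2433

20.2433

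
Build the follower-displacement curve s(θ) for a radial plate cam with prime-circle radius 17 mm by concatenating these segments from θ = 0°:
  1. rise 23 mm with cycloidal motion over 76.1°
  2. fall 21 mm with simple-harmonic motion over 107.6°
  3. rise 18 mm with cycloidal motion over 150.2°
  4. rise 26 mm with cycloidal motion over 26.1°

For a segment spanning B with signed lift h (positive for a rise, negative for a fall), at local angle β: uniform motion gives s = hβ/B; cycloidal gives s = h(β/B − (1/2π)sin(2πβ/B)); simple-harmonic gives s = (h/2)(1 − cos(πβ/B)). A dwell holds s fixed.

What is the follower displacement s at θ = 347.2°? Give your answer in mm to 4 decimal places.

seg 1 [0°–76.1°] cycloidal, h=23: full span → s += 23 → s = 23.0000
seg 2 [76.1°–183.7°] simple-harmonic, h=-21: full span → s += -21 → s = 2.0000
seg 3 [183.7°–333.9°] cycloidal, h=18: full span → s += 18 → s = 20.0000
seg 4 [333.9°–360°] cycloidal, h=26: θ=347.2° here. β=13.3, B=26.1. 26·(0.5096 − sin(2π·0.5096)/(2π)) = 13.4979 → s = 33.4979

33.4979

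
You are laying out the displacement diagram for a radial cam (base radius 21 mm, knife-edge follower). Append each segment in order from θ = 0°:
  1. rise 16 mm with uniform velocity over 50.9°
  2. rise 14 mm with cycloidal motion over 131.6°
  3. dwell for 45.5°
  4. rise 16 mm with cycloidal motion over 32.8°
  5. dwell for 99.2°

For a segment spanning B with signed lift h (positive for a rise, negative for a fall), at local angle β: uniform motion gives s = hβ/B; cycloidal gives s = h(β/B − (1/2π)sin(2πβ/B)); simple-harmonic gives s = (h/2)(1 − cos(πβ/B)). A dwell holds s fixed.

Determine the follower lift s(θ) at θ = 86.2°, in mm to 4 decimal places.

seg 1 [0°–50.9°] uniform, h=16: full span → s += 16 → s = 16.0000
seg 2 [50.9°–182.5°] cycloidal, h=14: θ=86.2° here. β=35.3, B=131.6. 14·(0.2682 − sin(2π·0.2682)/(2π)) = 1.5418 → s = 17.5418

17.5418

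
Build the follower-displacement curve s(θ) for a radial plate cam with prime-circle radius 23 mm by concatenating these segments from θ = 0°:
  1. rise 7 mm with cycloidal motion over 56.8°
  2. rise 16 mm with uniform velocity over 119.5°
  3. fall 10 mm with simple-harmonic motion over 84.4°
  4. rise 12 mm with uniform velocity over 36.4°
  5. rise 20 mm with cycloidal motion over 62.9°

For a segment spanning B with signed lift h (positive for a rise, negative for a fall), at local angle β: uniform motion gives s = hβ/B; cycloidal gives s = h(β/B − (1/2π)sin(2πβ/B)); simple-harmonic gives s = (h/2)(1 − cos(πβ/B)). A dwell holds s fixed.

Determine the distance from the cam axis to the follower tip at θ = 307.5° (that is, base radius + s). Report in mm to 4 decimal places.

seg 1 [0°–56.8°] cycloidal, h=7: full span → s += 7 → s = 7.0000
seg 2 [56.8°–176.3°] uniform, h=16: full span → s += 16 → s = 23.0000
seg 3 [176.3°–260.7°] simple-harmonic, h=-10: full span → s += -10 → s = 13.0000
seg 4 [260.7°–297.1°] uniform, h=12: full span → s += 12 → s = 25.0000
seg 5 [297.1°–360°] cycloidal, h=20: θ=307.5° here. β=10.4, B=62.9. 20·(0.1653 − sin(2π·0.1653)/(2π)) = 0.5635 → s = 25.5635
radial distance = base radius + s = 23 + 25.5635 = 48.5635

48.5635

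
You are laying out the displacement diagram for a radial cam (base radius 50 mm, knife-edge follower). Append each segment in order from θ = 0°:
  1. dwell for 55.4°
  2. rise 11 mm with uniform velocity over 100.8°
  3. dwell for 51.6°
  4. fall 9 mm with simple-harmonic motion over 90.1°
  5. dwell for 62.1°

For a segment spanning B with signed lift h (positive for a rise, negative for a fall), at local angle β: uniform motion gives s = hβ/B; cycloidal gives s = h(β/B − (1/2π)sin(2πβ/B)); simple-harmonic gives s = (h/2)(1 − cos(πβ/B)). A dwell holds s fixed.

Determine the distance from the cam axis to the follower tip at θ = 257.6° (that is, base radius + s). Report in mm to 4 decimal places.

seg 1 [0°–55.4°] dwell: s stays 0.0000
seg 2 [55.4°–156.2°] uniform, h=11: full span → s += 11 → s = 11.0000
seg 3 [156.2°–207.8°] dwell: s stays 11.0000
seg 4 [207.8°–297.9°] simple-harmonic, h=-9: θ=257.6° here. β=49.8, B=90.1. -9/2·(1 − cos(π·0.5527)) = -5.2419 → s = 5.7581
radial distance = base radius + s = 50 + 5.7581 = 55.7581

55.7581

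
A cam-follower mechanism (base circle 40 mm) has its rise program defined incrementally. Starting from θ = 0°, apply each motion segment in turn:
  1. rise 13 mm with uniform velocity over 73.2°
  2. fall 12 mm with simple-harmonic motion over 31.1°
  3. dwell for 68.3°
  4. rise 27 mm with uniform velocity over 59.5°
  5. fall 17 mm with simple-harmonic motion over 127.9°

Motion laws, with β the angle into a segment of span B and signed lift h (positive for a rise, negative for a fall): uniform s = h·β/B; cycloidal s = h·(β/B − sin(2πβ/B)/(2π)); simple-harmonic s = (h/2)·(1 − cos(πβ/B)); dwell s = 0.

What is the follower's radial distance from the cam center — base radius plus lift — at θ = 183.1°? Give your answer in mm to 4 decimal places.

seg 1 [0°–73.2°] uniform, h=13: full span → s += 13 → s = 13.0000
seg 2 [73.2°–104.3°] simple-harmonic, h=-12: full span → s += -12 → s = 1.0000
seg 3 [104.3°–172.6°] dwell: s stays 1.0000
seg 4 [172.6°–232.1°] uniform, h=27: θ=183.1° here. β=10.5, B=59.5. 27·10.5/59.5 = 4.7647 → s = 5.7647
radial distance = base radius + s = 40 + 5.7647 = 45.7647

45.7647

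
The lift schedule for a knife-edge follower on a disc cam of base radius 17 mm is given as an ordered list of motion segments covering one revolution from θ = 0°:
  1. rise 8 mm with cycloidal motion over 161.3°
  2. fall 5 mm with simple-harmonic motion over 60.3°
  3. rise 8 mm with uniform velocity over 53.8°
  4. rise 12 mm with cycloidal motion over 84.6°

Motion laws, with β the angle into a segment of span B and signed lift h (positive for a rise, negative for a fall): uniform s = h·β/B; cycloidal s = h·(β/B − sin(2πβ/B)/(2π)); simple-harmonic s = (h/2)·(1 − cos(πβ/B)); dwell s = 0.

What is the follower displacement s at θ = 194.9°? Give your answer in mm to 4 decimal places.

seg 1 [0°–161.3°] cycloidal, h=8: full span → s += 8 → s = 8.0000
seg 2 [161.3°–221.6°] simple-harmonic, h=-5: θ=194.9° here. β=33.6, B=60.3. -5/2·(1 − cos(π·0.5572)) = -2.9469 → s = 5.0531

5.0531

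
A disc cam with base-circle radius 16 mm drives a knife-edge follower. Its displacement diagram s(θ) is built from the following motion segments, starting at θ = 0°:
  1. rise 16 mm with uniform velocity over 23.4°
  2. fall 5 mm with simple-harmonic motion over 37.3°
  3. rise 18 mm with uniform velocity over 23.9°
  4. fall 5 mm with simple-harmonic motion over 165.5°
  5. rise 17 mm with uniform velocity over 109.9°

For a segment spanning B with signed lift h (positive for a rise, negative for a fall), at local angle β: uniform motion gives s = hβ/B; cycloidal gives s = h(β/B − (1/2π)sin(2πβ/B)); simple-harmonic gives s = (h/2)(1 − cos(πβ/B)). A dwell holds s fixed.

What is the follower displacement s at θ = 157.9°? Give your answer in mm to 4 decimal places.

seg 1 [0°–23.4°] uniform, h=16: full span → s += 16 → s = 16.0000
seg 2 [23.4°–60.7°] simple-harmonic, h=-5: full span → s += -5 → s = 11.0000
seg 3 [60.7°–84.6°] uniform, h=18: full span → s += 18 → s = 29.0000
seg 4 [84.6°–250.1°] simple-harmonic, h=-5: θ=157.9° here. β=73.3, B=165.5. -5/2·(1 − cos(π·0.4429)) = -2.0539 → s = 26.9461

26.9461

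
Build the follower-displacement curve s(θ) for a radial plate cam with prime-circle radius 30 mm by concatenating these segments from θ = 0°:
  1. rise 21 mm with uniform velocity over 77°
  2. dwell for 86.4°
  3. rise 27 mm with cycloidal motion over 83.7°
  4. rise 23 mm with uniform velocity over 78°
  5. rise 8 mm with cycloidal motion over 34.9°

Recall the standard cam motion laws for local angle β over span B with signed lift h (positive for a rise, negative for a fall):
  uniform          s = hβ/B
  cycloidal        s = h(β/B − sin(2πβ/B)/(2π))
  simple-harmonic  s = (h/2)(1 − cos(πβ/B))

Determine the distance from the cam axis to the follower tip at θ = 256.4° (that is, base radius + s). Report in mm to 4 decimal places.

seg 1 [0°–77°] uniform, h=21: full span → s += 21 → s = 21.0000
seg 2 [77°–163.4°] dwell: s stays 21.0000
seg 3 [163.4°–247.1°] cycloidal, h=27: full span → s += 27 → s = 48.0000
seg 4 [247.1°–325.1°] uniform, h=23: θ=256.4° here. β=9.3, B=78. 23·9.3/78 = 2.7423 → s = 50.7423
radial distance = base radius + s = 30 + 50.7423 = 80.7423

80.7423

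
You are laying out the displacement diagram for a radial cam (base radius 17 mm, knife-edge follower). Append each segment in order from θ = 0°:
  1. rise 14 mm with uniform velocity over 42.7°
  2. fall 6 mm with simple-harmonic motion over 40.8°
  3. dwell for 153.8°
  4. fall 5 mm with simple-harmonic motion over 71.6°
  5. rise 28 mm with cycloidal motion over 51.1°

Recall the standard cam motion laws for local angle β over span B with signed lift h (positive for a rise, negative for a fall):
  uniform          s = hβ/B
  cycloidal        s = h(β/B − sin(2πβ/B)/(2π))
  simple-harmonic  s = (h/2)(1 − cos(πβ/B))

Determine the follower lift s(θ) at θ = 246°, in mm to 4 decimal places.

seg 1 [0°–42.7°] uniform, h=14: full span → s += 14 → s = 14.0000
seg 2 [42.7°–83.5°] simple-harmonic, h=-6: full span → s += -6 → s = 8.0000
seg 3 [83.5°–237.3°] dwell: s stays 8.0000
seg 4 [237.3°–308.9°] simple-harmonic, h=-5: θ=246° here. β=8.7, B=71.6. -5/2·(1 − cos(π·0.1215)) = -0.1799 → s = 7.8201

7.8201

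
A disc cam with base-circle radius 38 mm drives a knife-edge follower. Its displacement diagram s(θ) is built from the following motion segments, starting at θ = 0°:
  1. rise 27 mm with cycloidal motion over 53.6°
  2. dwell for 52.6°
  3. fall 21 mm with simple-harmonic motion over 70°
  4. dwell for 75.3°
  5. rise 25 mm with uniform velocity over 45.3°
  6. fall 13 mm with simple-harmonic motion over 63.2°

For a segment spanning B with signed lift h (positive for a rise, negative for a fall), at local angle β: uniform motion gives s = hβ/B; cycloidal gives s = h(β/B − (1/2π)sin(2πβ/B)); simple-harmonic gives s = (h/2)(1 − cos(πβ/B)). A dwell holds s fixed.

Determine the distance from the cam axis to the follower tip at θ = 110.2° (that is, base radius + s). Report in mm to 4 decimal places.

seg 1 [0°–53.6°] cycloidal, h=27: full span → s += 27 → s = 27.0000
seg 2 [53.6°–106.2°] dwell: s stays 27.0000
seg 3 [106.2°–176.2°] simple-harmonic, h=-21: θ=110.2° here. β=4, B=70. -21/2·(1 − cos(π·0.0571)) = -0.1687 → s = 26.8313
radial distance = base radius + s = 38 + 26.8313 = 64.8313

64.8313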